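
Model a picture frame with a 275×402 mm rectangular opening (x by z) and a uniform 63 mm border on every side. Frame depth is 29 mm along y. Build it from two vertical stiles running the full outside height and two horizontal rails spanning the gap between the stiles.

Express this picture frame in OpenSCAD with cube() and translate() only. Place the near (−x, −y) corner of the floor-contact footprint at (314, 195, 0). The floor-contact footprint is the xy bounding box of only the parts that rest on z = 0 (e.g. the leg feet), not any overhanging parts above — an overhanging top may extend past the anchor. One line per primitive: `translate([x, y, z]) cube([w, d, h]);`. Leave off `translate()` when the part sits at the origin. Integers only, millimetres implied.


translate([314, 195, 0]) cube([63, 29, 528]);
translate([652, 195, 0]) cube([63, 29, 528]);
translate([377, 195, 0]) cube([275, 29, 63]);
translate([377, 195, 465]) cube([275, 29, 63]);


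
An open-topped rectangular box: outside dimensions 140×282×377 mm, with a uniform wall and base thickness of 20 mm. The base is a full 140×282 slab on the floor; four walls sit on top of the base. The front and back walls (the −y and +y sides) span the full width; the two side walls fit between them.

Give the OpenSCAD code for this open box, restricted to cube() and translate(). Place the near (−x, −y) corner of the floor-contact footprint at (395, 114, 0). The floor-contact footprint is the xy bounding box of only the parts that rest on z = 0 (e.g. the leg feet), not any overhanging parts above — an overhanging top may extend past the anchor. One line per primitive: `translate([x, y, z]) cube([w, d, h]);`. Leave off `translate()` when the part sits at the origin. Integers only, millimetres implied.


translate([395, 114, 0]) cube([140, 282, 20]);
translate([395, 114, 20]) cube([140, 20, 357]);
translate([395, 376, 20]) cube([140, 20, 357]);
translate([395, 134, 20]) cube([20, 242, 357]);
translate([515, 134, 20]) cube([20, 242, 357]);


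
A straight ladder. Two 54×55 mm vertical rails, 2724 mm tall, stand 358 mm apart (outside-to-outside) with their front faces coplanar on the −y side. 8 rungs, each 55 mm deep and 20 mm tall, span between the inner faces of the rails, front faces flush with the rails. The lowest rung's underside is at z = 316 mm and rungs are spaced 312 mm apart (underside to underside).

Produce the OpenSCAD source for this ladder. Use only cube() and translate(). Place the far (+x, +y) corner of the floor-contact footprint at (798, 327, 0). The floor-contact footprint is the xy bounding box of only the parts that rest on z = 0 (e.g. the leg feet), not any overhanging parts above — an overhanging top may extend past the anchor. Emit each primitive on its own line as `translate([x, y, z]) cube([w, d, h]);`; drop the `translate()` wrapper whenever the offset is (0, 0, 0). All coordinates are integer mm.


// rung span = 358 - 2*54 = 250
// rung[k] z = 316 + k*312
translate([440, 272, 0]) cube([54, 55, 2724]);
translate([744, 272, 0]) cube([54, 55, 2724]);
translate([494, 272, 316]) cube([250, 55, 20]);
translate([494, 272, 628]) cube([250, 55, 20]);
translate([494, 272, 940]) cube([250, 55, 20]);
translate([494, 272, 1252]) cube([250, 55, 20]);
translate([494, 272, 1564]) cube([250, 55, 20]);
translate([494, 272, 1876]) cube([250, 55, 20]);
translate([494, 272, 2188]) cube([250, 55, 20]);
translate([494, 272, 2500]) cube([250, 55, 20]);


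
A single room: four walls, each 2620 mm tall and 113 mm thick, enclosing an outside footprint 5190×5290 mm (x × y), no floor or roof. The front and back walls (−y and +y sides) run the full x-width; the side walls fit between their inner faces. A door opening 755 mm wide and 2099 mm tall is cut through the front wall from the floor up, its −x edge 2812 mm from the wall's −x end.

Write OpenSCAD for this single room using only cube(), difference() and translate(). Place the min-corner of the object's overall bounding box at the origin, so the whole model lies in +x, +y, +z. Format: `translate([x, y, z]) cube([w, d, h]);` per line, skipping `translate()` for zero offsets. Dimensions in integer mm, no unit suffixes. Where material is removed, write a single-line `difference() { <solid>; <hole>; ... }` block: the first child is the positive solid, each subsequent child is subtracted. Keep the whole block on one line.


difference() { cube([5190, 113, 2620]); translate([2812, 0, 0]) cube([755, 113, 2099]); }
translate([0, 5177, 0]) cube([5190, 113, 2620]);
translate([0, 113, 0]) cube([113, 5064, 2620]);
translate([5077, 113, 0]) cube([113, 5064, 2620]);


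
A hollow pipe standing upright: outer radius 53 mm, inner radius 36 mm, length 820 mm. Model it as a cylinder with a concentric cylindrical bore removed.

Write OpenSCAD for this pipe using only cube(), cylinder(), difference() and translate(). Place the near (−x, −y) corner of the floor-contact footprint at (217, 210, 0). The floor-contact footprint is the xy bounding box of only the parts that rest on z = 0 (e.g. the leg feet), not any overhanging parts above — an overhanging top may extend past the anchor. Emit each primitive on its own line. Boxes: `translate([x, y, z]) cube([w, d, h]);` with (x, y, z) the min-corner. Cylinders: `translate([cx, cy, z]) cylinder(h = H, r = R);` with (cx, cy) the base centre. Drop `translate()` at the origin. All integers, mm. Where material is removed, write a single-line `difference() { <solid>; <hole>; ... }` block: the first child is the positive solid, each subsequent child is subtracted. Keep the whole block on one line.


difference() { translate([270, 263, 0]) cylinder(h = 820, r = 53); translate([270, 263, 0]) cylinder(h = 820, r = 36); }


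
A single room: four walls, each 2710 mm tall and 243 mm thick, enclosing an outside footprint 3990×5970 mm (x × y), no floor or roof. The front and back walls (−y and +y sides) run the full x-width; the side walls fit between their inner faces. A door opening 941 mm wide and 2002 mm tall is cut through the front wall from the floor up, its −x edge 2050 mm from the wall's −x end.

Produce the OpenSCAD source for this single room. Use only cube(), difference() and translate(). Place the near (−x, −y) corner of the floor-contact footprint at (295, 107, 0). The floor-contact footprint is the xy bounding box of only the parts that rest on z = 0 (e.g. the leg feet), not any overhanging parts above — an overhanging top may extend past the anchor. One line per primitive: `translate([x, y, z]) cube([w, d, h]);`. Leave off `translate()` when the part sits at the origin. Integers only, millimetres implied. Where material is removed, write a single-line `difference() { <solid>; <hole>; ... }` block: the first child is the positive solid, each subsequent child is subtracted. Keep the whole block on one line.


difference() { translate([295, 107, 0]) cube([3990, 243, 2710]); translate([2345, 107, 0]) cube([941, 243, 2002]); }
translate([295, 5834, 0]) cube([3990, 243, 2710]);
translate([295, 350, 0]) cube([243, 5484, 2710]);
translate([4042, 350, 0]) cube([243, 5484, 2710]);


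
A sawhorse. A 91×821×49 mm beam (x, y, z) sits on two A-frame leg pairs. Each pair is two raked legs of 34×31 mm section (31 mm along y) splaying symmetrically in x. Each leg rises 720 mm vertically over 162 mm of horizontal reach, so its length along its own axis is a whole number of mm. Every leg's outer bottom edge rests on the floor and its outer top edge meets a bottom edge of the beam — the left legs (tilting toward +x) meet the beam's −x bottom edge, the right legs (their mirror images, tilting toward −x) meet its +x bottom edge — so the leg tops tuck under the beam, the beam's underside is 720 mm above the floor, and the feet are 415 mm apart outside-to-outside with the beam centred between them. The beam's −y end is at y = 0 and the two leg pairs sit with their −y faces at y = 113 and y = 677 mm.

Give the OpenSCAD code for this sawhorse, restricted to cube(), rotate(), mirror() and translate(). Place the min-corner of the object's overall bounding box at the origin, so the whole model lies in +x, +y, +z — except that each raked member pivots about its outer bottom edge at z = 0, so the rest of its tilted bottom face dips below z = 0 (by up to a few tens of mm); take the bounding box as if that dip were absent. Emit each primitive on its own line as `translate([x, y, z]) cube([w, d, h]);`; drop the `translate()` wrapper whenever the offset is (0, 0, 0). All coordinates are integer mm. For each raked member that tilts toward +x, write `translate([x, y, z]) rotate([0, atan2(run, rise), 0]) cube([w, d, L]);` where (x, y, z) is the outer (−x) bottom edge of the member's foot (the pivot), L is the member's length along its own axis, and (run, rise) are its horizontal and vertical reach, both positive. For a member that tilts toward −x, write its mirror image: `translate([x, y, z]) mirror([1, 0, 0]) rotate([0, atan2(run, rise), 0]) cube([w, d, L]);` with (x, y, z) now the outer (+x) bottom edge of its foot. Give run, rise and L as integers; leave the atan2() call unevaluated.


translate([162, 0, 720]) cube([91, 821, 49]);
translate([0, 113, 0]) rotate([0, atan2(162, 720), 0]) cube([34, 31, 738]);
translate([415, 113, 0]) mirror([1, 0, 0]) rotate([0, atan2(162, 720), 0]) cube([34, 31, 738]);
translate([0, 677, 0]) rotate([0, atan2(162, 720), 0]) cube([34, 31, 738]);
translate([415, 677, 0]) mirror([1, 0, 0]) rotate([0, atan2(162, 720), 0]) cube([34, 31, 738]);


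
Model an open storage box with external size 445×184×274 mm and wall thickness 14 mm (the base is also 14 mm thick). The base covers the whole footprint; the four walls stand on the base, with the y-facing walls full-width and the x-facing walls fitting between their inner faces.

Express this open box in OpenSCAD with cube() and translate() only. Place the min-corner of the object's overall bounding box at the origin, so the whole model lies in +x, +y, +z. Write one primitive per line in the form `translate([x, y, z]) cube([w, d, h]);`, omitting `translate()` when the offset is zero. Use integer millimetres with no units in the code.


cube([445, 184, 14]);
translate([0, 0, 14]) cube([445, 14, 260]);
translate([0, 170, 14]) cube([445, 14, 260]);
translate([0, 14, 14]) cube([14, 156, 260]);
translate([431, 14, 14]) cube([14, 156, 260]);


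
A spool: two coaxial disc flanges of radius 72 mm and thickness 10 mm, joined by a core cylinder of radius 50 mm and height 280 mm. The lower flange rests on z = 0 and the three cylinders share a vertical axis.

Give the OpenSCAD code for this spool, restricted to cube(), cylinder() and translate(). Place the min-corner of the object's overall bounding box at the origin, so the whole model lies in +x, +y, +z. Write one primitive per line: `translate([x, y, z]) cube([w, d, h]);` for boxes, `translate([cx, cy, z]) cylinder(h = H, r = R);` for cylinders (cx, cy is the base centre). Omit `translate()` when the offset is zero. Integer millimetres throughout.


translate([72, 72, 0]) cylinder(h = 10, r = 72);
translate([72, 72, 10]) cylinder(h = 280, r = 50);
translate([72, 72, 290]) cylinder(h = 10, r = 72);


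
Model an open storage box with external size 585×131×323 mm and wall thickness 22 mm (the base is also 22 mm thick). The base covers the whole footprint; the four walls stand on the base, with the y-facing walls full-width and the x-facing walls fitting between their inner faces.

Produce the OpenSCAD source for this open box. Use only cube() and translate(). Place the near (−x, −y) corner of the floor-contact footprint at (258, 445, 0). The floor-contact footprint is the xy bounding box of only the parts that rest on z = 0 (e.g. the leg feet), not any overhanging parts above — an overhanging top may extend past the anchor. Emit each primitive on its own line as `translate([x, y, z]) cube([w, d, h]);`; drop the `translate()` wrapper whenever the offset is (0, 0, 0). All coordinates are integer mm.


translate([258, 445, 0]) cube([585, 131, 22]);
translate([258, 445, 22]) cube([585, 22, 301]);
translate([258, 554, 22]) cube([585, 22, 301]);
translate([258, 467, 22]) cube([22, 87, 301]);
translate([821, 467, 22]) cube([22, 87, 301]);


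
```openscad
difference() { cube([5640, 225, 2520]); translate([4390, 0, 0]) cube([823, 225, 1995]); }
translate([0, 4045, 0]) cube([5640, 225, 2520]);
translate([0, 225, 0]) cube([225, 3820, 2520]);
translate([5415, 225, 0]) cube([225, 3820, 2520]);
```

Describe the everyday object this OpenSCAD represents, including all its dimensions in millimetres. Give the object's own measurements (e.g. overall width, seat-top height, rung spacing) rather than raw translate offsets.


A single room: four walls, each 2520 mm tall and 225 mm thick, enclosing an outside footprint 5640×4270 mm (x × y), no floor or roof. The front and back walls (−y and +y sides) run the full x-width; the side walls fit between their inner faces. A door opening 823 mm wide and 1995 mm tall is cut through the front wall from the floor up, its −x edge 4390 mm from the wall's −x end.


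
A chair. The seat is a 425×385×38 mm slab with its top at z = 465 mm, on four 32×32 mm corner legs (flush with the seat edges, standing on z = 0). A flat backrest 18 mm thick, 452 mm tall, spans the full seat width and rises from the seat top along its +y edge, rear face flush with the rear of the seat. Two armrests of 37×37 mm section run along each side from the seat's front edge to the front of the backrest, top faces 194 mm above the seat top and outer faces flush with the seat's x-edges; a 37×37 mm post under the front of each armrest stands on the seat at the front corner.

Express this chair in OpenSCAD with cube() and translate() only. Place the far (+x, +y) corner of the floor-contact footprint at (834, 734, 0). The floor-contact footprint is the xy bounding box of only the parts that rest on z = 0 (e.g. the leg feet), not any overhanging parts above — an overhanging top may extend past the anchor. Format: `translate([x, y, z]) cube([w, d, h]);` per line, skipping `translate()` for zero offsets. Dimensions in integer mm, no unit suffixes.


// leg_h = 465 - 38 = 427
// arm post h = 194 - 37 = 157
translate([409, 349, 427]) cube([425, 385, 38]);
translate([409, 349, 0]) cube([32, 32, 427]);
translate([802, 349, 0]) cube([32, 32, 427]);
translate([409, 702, 0]) cube([32, 32, 427]);
translate([802, 702, 0]) cube([32, 32, 427]);
translate([409, 716, 465]) cube([425, 18, 452]);
translate([409, 349, 622]) cube([37, 367, 37]);
translate([797, 349, 622]) cube([37, 367, 37]);
translate([409, 349, 465]) cube([37, 37, 157]);
translate([797, 349, 465]) cube([37, 37, 157]);


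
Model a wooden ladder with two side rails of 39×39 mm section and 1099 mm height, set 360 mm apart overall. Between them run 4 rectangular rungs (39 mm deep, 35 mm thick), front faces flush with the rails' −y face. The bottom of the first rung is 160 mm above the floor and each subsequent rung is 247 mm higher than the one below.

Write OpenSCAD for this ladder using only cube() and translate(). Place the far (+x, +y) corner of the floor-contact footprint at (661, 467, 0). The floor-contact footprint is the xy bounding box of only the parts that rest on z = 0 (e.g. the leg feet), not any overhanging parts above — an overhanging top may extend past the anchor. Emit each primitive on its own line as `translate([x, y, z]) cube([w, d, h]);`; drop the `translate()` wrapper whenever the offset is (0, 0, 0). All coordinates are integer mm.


// rung span = 360 - 2*39 = 282
// rung[k] z = 160 + k*247
translate([301, 428, 0]) cube([39, 39, 1099]);
translate([622, 428, 0]) cube([39, 39, 1099]);
translate([340, 428, 160]) cube([282, 39, 35]);
translate([340, 428, 407]) cube([282, 39, 35]);
translate([340, 428, 654]) cube([282, 39, 35]);
translate([340, 428, 901]) cube([282, 39, 35]);


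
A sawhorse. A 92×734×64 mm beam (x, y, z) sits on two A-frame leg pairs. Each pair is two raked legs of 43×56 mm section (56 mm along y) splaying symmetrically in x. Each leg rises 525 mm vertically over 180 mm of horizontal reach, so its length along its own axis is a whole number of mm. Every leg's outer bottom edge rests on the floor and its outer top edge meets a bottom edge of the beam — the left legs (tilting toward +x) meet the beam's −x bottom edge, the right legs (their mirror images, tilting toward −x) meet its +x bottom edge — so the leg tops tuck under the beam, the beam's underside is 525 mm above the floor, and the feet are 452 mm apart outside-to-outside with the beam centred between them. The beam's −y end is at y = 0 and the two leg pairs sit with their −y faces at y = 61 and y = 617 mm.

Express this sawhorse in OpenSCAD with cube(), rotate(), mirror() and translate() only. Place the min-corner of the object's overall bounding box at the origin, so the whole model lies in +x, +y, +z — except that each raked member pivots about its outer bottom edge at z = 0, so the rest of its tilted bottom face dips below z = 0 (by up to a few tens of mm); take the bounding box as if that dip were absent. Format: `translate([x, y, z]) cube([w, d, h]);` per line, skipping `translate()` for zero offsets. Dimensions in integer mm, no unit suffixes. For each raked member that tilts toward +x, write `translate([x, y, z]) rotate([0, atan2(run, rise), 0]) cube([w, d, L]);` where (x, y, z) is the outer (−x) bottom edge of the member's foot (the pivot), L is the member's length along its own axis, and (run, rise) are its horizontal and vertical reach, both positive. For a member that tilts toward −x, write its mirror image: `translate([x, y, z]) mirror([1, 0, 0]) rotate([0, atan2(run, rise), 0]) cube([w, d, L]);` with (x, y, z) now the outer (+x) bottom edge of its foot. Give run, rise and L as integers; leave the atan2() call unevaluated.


translate([180, 0, 525]) cube([92, 734, 64]);
translate([0, 61, 0]) rotate([0, atan2(180, 525), 0]) cube([43, 56, 555]);
translate([452, 61, 0]) mirror([1, 0, 0]) rotate([0, atan2(180, 525), 0]) cube([43, 56, 555]);
translate([0, 617, 0]) rotate([0, atan2(180, 525), 0]) cube([43, 56, 555]);
translate([452, 617, 0]) mirror([1, 0, 0]) rotate([0, atan2(180, 525), 0]) cube([43, 56, 555]);


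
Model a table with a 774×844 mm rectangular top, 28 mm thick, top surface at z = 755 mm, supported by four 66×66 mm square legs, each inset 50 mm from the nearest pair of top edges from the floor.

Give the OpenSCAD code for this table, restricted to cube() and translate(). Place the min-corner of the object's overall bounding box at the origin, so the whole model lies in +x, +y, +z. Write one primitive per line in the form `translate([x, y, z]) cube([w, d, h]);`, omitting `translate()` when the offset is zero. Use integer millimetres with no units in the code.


// leg_h = 755 - 28 = 727
translate([0, 0, 727]) cube([774, 844, 28]);
translate([50, 50, 0]) cube([66, 66, 727]);
translate([658, 50, 0]) cube([66, 66, 727]);
translate([50, 728, 0]) cube([66, 66, 727]);
translate([658, 728, 0]) cube([66, 66, 727]);


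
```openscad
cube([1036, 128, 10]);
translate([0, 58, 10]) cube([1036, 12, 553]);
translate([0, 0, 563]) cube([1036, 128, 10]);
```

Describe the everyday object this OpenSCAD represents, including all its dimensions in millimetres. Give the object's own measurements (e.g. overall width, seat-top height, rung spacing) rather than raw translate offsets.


An I-beam lying along x, 1036 mm long. Overall section height 573 mm. Two flanges 128 mm wide (y) and 10 mm thick, one on the floor and one at the top; a web 12 mm thick runs between them, centred on the flange width.


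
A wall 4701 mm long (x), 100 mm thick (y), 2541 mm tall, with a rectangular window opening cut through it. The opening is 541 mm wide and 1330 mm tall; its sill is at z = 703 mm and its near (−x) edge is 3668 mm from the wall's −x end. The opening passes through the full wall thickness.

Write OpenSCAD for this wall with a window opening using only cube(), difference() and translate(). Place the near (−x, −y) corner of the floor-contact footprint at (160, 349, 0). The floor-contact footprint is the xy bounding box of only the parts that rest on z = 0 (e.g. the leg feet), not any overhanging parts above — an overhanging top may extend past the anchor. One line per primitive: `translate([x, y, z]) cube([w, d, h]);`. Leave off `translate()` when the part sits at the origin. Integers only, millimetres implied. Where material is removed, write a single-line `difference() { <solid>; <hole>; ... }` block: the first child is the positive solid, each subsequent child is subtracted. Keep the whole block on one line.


difference() { translate([160, 349, 0]) cube([4701, 100, 2541]); translate([3828, 349, 703]) cube([541, 100, 1330]); }


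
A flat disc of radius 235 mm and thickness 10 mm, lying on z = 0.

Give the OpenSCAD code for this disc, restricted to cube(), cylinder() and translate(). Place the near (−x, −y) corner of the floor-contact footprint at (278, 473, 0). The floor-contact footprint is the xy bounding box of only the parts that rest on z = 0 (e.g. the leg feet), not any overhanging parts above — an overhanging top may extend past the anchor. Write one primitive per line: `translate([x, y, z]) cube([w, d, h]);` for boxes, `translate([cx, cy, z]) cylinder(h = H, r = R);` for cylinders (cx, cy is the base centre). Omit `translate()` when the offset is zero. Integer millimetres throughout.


translate([513, 708, 0]) cylinder(h = 10, r = 235);


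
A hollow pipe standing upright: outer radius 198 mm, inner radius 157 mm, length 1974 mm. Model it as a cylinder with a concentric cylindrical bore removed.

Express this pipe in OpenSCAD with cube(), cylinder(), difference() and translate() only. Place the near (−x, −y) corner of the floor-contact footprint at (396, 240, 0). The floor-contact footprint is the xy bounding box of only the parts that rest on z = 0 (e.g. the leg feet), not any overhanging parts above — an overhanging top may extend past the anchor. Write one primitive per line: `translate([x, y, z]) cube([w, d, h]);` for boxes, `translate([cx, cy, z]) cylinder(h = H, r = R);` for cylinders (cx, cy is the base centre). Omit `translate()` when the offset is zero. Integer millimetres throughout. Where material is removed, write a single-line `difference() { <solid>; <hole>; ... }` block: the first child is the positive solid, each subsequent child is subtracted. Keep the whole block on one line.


difference() { translate([594, 438, 0]) cylinder(h = 1974, r = 198); translate([594, 438, 0]) cylinder(h = 1974, r = 157); }


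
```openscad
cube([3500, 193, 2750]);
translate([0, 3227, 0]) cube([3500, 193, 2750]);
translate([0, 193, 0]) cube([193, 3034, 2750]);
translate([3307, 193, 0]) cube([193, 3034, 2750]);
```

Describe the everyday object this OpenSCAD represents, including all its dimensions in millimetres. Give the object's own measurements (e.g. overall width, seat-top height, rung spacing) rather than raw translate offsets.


The wall frame of a small rectangular building: four walls, each 2750 mm tall and 193 mm thick, enclosing a footprint 3500 mm (x) by 3420 mm (y) outside-to-outside, with no floor or roof. The front and back walls (the −y and +y sides) span the full width; the two side walls fit between them.


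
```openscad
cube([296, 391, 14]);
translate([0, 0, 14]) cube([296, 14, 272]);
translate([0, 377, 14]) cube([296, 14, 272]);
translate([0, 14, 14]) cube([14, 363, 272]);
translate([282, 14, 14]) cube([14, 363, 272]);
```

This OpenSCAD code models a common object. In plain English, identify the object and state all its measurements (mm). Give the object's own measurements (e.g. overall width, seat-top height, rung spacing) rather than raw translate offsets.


An open-topped rectangular box: outside dimensions 296×391×286 mm, with a uniform wall and base thickness of 14 mm. The base is a full 296×391 slab on the floor; four walls sit on top of the base. The front and back walls (the −y and +y sides) span the full width; the two side walls fit between them.


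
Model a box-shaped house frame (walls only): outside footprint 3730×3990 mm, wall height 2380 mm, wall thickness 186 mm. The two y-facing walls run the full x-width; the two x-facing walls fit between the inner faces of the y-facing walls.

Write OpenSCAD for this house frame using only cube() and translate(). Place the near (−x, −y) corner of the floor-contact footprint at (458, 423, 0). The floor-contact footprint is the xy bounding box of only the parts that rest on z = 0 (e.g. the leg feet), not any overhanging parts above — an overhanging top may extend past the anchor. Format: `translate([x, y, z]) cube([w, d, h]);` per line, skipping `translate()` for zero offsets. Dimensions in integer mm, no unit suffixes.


translate([458, 423, 0]) cube([3730, 186, 2380]);
translate([458, 4227, 0]) cube([3730, 186, 2380]);
translate([458, 609, 0]) cube([186, 3618, 2380]);
translate([4002, 609, 0]) cube([186, 3618, 2380]);


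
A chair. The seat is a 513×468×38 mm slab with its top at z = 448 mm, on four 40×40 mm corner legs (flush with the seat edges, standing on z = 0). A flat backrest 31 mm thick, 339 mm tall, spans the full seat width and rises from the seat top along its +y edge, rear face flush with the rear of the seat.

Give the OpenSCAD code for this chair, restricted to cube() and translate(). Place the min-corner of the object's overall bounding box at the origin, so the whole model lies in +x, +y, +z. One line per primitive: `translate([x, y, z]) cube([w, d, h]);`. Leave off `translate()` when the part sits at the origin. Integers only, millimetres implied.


translate([0, 0, 410]) cube([513, 468, 38]);
cube([40, 40, 410]);
translate([473, 0, 0]) cube([40, 40, 410]);
translate([0, 428, 0]) cube([40, 40, 410]);
translate([473, 428, 0]) cube([40, 40, 410]);
translate([0, 437, 448]) cube([513, 31, 339]);


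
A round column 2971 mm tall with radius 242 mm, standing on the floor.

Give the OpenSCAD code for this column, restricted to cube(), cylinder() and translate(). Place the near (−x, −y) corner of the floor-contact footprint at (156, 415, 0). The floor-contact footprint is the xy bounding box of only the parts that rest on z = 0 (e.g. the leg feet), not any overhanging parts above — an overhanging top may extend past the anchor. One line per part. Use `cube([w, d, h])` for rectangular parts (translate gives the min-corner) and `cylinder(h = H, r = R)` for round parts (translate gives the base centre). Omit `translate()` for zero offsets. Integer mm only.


translate([398, 657, 0]) cylinder(h = 2971, r = 242);


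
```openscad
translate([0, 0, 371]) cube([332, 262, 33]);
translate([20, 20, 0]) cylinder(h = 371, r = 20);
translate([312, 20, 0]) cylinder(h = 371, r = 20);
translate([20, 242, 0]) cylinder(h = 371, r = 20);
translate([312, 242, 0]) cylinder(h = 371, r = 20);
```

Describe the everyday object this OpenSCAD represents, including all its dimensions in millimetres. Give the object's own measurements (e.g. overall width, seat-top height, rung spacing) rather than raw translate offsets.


A simple wooden stool: a rectangular seat 332 mm (x) by 262 mm (y), 33 mm thick, top face at z = 404 mm, on four round legs, each 40 mm in diameter. The legs rest on z = 0, each leg's axis is inset half a diameter from the nearest pair of seat edges (so the leg's bounding box is flush with the corner).


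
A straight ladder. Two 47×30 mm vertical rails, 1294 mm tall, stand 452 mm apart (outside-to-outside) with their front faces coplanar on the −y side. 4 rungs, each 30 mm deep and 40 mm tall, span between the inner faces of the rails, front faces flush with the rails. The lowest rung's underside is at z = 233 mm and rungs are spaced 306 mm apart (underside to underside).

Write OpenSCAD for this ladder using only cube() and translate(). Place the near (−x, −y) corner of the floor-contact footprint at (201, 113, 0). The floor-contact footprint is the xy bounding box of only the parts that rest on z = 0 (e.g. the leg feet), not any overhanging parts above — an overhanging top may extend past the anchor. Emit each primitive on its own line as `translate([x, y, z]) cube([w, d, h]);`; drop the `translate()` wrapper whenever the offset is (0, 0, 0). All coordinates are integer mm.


translate([201, 113, 0]) cube([47, 30, 1294]);
translate([606, 113, 0]) cube([47, 30, 1294]);
translate([248, 113, 233]) cube([358, 30, 40]);
translate([248, 113, 539]) cube([358, 30, 40]);
translate([248, 113, 845]) cube([358, 30, 40]);
translate([248, 113, 1151]) cube([358, 30, 40]);


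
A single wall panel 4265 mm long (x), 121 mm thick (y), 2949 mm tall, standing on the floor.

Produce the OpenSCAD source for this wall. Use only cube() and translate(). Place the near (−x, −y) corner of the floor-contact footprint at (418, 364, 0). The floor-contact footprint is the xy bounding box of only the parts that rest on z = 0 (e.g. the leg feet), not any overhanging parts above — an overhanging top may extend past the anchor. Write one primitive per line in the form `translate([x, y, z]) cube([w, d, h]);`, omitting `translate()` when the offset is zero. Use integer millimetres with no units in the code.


translate([418, 364, 0]) cube([4265, 121, 2949]);


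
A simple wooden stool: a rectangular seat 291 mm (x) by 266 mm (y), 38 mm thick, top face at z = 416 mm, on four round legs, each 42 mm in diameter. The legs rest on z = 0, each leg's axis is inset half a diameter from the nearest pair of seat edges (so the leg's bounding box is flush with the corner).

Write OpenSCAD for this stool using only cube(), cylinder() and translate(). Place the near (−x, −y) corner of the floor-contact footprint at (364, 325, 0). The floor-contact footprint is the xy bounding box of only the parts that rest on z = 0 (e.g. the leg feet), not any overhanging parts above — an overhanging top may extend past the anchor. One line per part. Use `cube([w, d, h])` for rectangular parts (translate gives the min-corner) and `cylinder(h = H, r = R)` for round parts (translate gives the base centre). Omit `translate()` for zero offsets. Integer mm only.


// leg_h = 416 - 38 = 378
translate([364, 325, 378]) cube([291, 266, 38]);
translate([385, 346, 0]) cylinder(h = 378, r = 21);
translate([634, 346, 0]) cylinder(h = 378, r = 21);
translate([385, 570, 0]) cylinder(h = 378, r = 21);
translate([634, 570, 0]) cylinder(h = 378, r = 21);


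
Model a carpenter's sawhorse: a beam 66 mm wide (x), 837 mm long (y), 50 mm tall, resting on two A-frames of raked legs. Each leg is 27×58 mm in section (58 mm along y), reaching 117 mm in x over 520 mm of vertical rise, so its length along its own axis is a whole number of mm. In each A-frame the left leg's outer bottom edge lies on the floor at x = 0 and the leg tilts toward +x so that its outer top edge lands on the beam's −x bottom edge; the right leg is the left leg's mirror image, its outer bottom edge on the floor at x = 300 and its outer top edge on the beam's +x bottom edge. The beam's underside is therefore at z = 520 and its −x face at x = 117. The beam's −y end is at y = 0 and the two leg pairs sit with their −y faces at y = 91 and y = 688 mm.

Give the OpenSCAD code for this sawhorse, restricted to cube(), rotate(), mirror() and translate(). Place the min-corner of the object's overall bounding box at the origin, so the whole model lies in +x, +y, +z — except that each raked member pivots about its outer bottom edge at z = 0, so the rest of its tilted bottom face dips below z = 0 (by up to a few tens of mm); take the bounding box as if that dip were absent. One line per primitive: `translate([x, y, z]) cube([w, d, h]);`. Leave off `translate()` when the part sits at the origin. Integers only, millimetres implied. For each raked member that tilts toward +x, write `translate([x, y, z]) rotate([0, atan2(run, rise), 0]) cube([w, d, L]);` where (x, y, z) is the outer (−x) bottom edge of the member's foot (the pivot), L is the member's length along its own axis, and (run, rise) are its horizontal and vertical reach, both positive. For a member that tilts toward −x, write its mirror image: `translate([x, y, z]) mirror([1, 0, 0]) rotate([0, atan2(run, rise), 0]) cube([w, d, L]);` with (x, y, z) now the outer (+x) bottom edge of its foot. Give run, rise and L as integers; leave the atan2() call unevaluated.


translate([117, 0, 520]) cube([66, 837, 50]);
translate([0, 91, 0]) rotate([0, atan2(117, 520), 0]) cube([27, 58, 533]);
translate([300, 91, 0]) mirror([1, 0, 0]) rotate([0, atan2(117, 520), 0]) cube([27, 58, 533]);
translate([0, 688, 0]) rotate([0, atan2(117, 520), 0]) cube([27, 58, 533]);
translate([300, 688, 0]) mirror([1, 0, 0]) rotate([0, atan2(117, 520), 0]) cube([27, 58, 533]);


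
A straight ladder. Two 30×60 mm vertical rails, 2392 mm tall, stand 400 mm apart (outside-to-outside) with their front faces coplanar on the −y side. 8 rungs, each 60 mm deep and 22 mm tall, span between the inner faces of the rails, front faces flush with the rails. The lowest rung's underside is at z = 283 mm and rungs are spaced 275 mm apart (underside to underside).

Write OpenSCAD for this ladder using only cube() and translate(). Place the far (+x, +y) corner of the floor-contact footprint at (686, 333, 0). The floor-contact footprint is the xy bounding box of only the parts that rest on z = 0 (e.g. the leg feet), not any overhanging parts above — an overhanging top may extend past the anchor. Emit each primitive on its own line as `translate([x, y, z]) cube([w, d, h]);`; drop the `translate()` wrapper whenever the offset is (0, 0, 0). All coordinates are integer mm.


translate([286, 273, 0]) cube([30, 60, 2392]);
translate([656, 273, 0]) cube([30, 60, 2392]);
translate([316, 273, 283]) cube([340, 60, 22]);
translate([316, 273, 558]) cube([340, 60, 22]);
translate([316, 273, 833]) cube([340, 60, 22]);
translate([316, 273, 1108]) cube([340, 60, 22]);
translate([316, 273, 1383]) cube([340, 60, 22]);
translate([316, 273, 1658]) cube([340, 60, 22]);
translate([316, 273, 1933]) cube([340, 60, 22]);
translate([316, 273, 2208]) cube([340, 60, 22]);


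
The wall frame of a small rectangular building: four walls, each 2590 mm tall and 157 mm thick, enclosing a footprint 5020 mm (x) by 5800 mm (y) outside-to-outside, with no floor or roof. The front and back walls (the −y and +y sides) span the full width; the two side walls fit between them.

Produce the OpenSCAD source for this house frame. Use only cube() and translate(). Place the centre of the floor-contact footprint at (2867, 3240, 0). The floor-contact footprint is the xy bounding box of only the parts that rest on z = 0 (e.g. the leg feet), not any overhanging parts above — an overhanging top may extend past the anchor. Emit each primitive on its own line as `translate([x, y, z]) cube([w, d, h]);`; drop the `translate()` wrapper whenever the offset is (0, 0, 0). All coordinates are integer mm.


translate([357, 340, 0]) cube([5020, 157, 2590]);
translate([357, 5983, 0]) cube([5020, 157, 2590]);
translate([357, 497, 0]) cube([157, 5486, 2590]);
translate([5220, 497, 0]) cube([157, 5486, 2590]);


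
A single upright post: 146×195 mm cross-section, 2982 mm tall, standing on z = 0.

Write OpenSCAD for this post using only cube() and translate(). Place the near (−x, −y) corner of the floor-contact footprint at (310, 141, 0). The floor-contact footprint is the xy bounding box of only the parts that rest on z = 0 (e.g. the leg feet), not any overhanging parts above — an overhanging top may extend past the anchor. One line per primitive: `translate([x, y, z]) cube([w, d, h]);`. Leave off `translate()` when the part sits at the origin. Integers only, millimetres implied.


translate([310, 141, 0]) cube([146, 195, 2982]);


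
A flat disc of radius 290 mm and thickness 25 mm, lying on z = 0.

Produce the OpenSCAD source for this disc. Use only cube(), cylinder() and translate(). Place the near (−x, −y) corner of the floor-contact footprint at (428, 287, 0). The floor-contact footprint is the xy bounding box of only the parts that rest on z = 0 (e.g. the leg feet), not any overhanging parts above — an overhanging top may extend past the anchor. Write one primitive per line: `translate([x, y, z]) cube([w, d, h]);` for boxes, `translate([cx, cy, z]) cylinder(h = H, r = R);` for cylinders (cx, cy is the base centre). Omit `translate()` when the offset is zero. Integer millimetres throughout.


translate([718, 577, 0]) cylinder(h = 25, r = 290);


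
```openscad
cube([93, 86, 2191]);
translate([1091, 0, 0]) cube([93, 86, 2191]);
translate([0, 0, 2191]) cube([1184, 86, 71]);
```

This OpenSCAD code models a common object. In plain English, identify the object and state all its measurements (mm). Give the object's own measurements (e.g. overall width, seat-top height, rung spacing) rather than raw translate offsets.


A door frame. The clear opening is 998 mm wide and 2191 mm high. Two 93 mm wide jambs, 86 mm deep, stand either side of the opening from the floor to the top of the opening. A 71 mm thick head sits across the top of both jambs, spanning the full outside width of the frame.


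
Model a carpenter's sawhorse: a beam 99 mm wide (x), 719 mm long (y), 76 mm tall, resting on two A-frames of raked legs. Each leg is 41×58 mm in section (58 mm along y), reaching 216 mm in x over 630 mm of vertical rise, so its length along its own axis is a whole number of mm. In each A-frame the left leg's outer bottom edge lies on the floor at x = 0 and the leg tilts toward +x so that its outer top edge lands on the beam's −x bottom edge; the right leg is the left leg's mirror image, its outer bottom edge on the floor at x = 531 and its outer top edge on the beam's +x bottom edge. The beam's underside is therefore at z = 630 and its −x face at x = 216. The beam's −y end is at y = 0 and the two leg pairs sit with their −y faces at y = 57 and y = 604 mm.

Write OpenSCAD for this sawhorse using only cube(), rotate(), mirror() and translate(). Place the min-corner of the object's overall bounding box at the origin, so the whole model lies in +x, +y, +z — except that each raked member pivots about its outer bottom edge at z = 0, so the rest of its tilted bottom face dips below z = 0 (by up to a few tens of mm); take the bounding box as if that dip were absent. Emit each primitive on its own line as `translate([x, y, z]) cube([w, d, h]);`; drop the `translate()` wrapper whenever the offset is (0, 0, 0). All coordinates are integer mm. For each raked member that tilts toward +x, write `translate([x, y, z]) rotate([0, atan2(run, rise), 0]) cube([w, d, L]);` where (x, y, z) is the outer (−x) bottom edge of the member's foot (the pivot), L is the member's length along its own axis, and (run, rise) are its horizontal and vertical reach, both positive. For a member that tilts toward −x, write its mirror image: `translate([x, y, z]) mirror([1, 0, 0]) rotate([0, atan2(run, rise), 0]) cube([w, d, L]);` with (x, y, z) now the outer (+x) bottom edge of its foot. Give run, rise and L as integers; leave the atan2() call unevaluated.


// leg length = √(216² + 630²) = 666
// right-leg outer foot x = 2·216 + 99 = 531
// beam min-corner = (216, 0, 630)
translate([216, 0, 630]) cube([99, 719, 76]);
translate([0, 57, 0]) rotate([0, atan2(216, 630), 0]) cube([41, 58, 666]);
translate([531, 57, 0]) mirror([1, 0, 0]) rotate([0, atan2(216, 630), 0]) cube([41, 58, 666]);
translate([0, 604, 0]) rotate([0, atan2(216, 630), 0]) cube([41, 58, 666]);
translate([531, 604, 0]) mirror([1, 0, 0]) rotate([0, atan2(216, 630), 0]) cube([41, 58, 666]);


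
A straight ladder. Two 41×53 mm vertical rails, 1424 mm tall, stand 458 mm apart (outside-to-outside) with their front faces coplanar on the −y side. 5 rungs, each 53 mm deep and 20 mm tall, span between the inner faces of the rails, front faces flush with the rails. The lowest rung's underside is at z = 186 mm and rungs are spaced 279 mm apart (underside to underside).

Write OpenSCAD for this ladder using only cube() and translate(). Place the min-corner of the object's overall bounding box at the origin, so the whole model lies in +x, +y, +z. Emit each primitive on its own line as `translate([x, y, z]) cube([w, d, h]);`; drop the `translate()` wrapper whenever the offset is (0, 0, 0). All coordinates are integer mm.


cube([41, 53, 1424]);
translate([417, 0, 0]) cube([41, 53, 1424]);
translate([41, 0, 186]) cube([376, 53, 20]);
translate([41, 0, 465]) cube([376, 53, 20]);
translate([41, 0, 744]) cube([376, 53, 20]);
translate([41, 0, 1023]) cube([376, 53, 20]);
translate([41, 0, 1302]) cube([376, 53, 20]);
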